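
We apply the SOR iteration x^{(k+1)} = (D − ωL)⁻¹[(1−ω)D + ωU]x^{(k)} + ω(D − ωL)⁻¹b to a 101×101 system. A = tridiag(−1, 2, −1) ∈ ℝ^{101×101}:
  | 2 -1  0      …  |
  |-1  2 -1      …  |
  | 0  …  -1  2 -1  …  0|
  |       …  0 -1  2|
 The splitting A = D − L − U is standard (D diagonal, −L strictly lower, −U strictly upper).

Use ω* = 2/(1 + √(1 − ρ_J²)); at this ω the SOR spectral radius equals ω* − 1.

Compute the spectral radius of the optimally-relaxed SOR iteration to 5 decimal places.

ρ_SOR = 0.94025

[ρ_J] n=101: ρ(B_J) = cos(π/(n+1)) = cos(π/102) = 0.99953.
√(1−ρ_J²) simplifies to sin(π/102) = 0.030795.
[ω*] 2 ÷ (1 + 0.030795) = 2 ÷ 1.030795 = 1.94025.
and ρ(B_{ω*}) = 1.94025 − 1 = 0.94025.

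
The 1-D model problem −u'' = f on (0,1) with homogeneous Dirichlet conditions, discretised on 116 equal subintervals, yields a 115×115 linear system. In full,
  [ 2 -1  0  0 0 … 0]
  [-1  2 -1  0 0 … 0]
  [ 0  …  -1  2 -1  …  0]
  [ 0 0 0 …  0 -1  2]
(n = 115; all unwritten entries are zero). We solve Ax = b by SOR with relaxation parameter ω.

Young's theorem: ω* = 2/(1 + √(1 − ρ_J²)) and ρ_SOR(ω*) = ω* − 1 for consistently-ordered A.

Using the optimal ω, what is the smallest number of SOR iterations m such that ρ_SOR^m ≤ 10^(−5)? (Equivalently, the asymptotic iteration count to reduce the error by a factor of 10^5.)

m = 213

With n=115, ρ(Jacobi) = cos(π/116) = 0.9996333.
√(1−ρ_J²) simplifies to sin(π/116) = 0.0270794.
Then 2/(1+√(1−ρ_J²)) = 2/(1+0.0270794); ω* = 2/1.0270794 = 1.9472691.
ρ_SOR = ω* − 1 ≈ 0.9472691.
5·ln10 = 11.5129; −ln(0.9472691) = 0.0541721; m = ⌈11.5129/0.0541721⌉ = ⌈212.525⌉ = 213.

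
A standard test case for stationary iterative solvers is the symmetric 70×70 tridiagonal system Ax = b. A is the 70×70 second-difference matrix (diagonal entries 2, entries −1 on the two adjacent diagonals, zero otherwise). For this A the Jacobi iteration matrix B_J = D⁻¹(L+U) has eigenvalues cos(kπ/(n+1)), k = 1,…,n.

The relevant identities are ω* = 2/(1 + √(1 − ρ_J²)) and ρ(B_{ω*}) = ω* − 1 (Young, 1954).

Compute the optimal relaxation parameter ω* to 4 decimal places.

ω* = 1.9153

With n=70, ρ(Jacobi) = cos(π/71) = 0.9990.
1 − cos²(π/71) = sin²(π/71) ⇒ √(1−ρ_J²) = sin(π/71) = 0.04423.
ω* = 2/(1 + 0.04423) = 2/1.04423 = 1.9153.
and ρ(B_{ω*}) = 1.9153 − 1 = 0.9153.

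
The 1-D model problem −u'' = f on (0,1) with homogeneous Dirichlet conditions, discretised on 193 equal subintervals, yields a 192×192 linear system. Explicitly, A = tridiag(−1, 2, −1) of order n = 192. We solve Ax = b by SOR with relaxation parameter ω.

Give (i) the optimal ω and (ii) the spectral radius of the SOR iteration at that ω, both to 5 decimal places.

[ρ_J] n=192: ρ(B_J) = cos(π/(n+1)) = cos(π/193) = 0.99987.
√(1−ρ_J²) simplifies to sin(π/193) = 0.016277.
ω* = 2/(1+0.016277) = 1.96797
At ω = 1.96797 every |λ(B_ω)| = ω−1, so ρ_SOR = 0.96797.

ω* = 1.96797, ρ_SOR = 0.96797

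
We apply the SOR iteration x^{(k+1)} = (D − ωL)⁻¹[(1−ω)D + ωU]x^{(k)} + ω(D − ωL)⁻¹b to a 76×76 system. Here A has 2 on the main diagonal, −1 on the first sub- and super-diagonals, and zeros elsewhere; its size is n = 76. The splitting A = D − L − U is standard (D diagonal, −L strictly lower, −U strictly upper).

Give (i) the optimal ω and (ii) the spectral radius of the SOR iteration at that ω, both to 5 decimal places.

ω* = 1.92162, ρ_SOR = 0.92162

[ρ_J] n=76: ρ(B_J) = cos(π/(n+1)) = cos(π/77) = 0.99917.
√(1−ρ_J²) = |sin(π/77)| = 0.040789
Then 2/(1+√(1−ρ_J²)) = 2/(1+0.040789); ω* = 2/1.040789 = 1.92162.
ρ_SOR = ω* − 1 = 1.92162 − 1 = 0.92162.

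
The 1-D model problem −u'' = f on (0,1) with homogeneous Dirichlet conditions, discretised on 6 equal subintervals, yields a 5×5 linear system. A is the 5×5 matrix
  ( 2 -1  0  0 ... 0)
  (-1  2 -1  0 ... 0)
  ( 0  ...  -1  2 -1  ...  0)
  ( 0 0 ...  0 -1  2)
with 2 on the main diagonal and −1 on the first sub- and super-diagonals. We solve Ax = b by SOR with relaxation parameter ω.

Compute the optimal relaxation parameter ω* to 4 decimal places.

ω* = 1.3333

½·tridiag(1,0,1) at n=5: λ_k = cos(kπ/6); max |λ| at k=1 ⇒ ρ_J = cos(π/6) ≈ 0.8660.
root = sin(π/6) = 0.50000  (since 1−cos² = sin²).
ω* = 2/(1+0.50000) = 1.3333
ρ(B_{ω*}) = ω*−1 = 0.3333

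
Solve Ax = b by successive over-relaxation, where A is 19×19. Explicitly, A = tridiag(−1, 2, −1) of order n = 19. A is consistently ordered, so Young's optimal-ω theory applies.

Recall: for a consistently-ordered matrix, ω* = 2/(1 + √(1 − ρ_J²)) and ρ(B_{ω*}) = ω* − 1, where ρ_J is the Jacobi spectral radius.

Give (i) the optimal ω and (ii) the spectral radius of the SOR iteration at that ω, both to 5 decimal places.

ω* = 1.72945, ρ_SOR = 0.72945

spectrum of D⁻¹(L+U) = {cos(kπ/20) : 1≤k≤19}; ρ_J = cos(π/20) = 0.98769.
√(1−ρ_J²) = |sin(π/20)| = 0.156434
ω* = 2/(1 + 0.156434) = 2/1.156434 = 1.72945.
ρ_SOR = ω* − 1 = 1.72945 − 1 = 0.72945.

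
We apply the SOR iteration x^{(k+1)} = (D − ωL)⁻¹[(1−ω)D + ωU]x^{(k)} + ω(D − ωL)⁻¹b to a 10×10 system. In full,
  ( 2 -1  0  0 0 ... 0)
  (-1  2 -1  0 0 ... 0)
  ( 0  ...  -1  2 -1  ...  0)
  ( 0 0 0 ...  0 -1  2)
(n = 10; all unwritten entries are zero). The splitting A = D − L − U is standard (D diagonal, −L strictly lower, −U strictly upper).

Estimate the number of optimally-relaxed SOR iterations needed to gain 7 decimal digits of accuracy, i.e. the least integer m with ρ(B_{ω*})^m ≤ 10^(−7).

½·tridiag(1,0,1) at n=10: λ_k = cos(kπ/11); max |λ| at k=1 ⇒ ρ_J = cos(π/11) ≈ 0.9594930.
√(1−ρ_J²) simplifies to sin(π/11) = 0.2817326.
ω* = 2/(1+0.2817326) = 1.5603879
ρ(B_{ω*}) = ω*−1 = 0.5603879
7·ln10 = 16.1181; −ln(0.5603879) = 0.579126; m = ⌈16.1181/0.579126⌉ = ⌈27.832⌉ = 28.

m = 28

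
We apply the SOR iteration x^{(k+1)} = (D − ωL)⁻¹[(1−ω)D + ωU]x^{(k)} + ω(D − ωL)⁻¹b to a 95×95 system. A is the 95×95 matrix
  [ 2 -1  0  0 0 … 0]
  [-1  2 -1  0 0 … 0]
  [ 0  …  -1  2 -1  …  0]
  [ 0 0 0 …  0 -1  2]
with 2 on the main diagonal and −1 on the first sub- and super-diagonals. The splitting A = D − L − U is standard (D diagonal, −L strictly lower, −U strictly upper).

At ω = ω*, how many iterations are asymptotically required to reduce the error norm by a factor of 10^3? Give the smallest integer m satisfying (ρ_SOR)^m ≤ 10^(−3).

m = 106

ρ_J = max_k |cos(kπ/96)| = cos(π/96) = 0.9994646
√(1−ρ_J²) simplifies to sin(π/96) = 0.0327191.
Then 2/(1+√(1−ρ_J²)) = 2/(1+0.0327191); ω* = 2/1.0327191 = 1.9366350.
At ω = 1.9366350 every |λ(B_ω)| = ω−1, so ρ_SOR = 0.9366350.
ρ_SOR^m ≤ 10^(−3) ⇔ m ≥ 3·ln10/(−ln 0.9366350) = 6.90776/0.0654616 = 105.524; m = ⌈105.524⌉ = 106.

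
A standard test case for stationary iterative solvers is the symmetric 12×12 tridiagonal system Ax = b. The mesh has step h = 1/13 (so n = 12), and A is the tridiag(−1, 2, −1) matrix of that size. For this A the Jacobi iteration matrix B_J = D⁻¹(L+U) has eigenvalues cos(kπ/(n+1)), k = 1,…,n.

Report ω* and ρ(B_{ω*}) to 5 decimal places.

B_J for the 12×12 system has eigenvalues cos(kπ/13); ρ_J = cos(π/13) = 0.97094.
√(1 − cos²(π/13)) = sin(π/13) ≈ 0.239316.
Young: ω* = 2/(1+√(1−ρ_J²)) = 2/(1+0.239316) = 2/1.239316 = 1.61379.
At ω = 1.61379 every |λ(B_ω)| = ω−1, so ρ_SOR = 0.61379.

ω* = 1.61379, ρ_SOR = 0.61379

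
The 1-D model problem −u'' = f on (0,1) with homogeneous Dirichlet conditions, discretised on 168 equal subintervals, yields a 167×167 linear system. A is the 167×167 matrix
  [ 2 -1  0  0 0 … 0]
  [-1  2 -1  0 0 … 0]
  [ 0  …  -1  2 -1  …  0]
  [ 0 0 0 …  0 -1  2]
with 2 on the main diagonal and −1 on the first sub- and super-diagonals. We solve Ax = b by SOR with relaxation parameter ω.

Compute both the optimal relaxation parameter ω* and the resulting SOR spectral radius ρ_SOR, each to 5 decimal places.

ω* = 1.96329, ρ_SOR = 0.96329

½·tridiag(1,0,1) at n=167: λ_k = cos(kπ/168); max |λ| at k=1 ⇒ ρ_J = cos(π/168) ≈ 0.99983.
√(1−ρ_J²) simplifies to sin(π/168) = 0.018699.
ω* = 2 / (1 + 0.018699) = 2 / 1.018699 ≈ 1.96329.
Hence ρ(B_{ω*}) = 1.96329 − 1 = 0.96329.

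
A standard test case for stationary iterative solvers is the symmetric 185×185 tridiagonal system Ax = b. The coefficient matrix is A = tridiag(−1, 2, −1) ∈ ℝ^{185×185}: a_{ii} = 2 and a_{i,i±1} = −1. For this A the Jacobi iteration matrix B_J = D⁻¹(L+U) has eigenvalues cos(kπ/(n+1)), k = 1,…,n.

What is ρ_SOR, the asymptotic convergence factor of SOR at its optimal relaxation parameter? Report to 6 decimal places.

ρ_J = max_k |cos(kπ/186)| = cos(π/186) = 0.999857
√(1−ρ_J²) = |sin(π/186)| = 0.0168895
[ω*] 2 ÷ (1 + 0.0168895) = 2 ÷ 1.0168895 = 1.966782.
ρ_SOR = ω* − 1 ≈ 0.966782.

ρ_SOR = 0.966782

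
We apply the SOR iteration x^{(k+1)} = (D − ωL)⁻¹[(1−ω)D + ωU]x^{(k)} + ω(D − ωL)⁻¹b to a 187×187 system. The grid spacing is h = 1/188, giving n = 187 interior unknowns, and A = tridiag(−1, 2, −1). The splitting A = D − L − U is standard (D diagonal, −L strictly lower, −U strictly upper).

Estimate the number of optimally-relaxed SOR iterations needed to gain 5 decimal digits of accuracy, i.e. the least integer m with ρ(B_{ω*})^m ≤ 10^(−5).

m = 345

ρ_J = max_k |cos(kπ/188)| = cos(π/188) = 0.9998604
√(1 − cos²(π/188)) = sin(π/188) ≈ 0.0167098.
ω* = 2/(1 + 0.0167098) = 2/1.0167098 = 1.9671297.
[ρ_SOR] ω* − 1 = 0.9671297.
(0.9671297)^m ≤ 10^{−5}  ⇒  m·ln(0.9671297) ≤ −5·ln10  ⇒  m ≥ 344.463  ⇒  m = 345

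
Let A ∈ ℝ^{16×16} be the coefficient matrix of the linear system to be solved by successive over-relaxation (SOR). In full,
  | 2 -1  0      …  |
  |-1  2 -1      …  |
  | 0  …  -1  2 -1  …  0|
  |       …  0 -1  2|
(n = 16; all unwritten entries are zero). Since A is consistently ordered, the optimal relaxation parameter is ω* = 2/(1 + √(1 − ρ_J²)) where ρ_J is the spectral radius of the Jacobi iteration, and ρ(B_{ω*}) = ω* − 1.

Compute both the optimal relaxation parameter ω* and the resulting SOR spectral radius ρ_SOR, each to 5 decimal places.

n=16: λ(B_J) = 1 − λ(A)/2 = cos(kπ/17); k=1 gives ρ_J = 0.98297.
root = sin(π/17) = 0.183750  (since 1−cos² = sin²).
Then 2/(1+√(1−ρ_J²)) = 2/(1+0.183750); ω* = 2/1.183750 = 1.68955.
ρ_SOR = ω* − 1 ≈ 0.68955.

ω* = 1.68955, ρ_SOR = 0.68955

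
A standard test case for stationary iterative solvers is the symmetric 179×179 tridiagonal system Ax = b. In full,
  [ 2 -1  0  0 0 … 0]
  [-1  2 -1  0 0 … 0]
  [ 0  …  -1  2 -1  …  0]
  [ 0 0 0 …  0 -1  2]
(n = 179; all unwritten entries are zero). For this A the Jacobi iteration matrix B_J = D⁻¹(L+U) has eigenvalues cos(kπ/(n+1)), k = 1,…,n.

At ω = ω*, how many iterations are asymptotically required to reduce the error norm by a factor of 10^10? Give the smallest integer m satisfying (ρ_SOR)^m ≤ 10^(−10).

m = 660

[ρ_J] n=179: ρ(B_J) = cos(π/(n+1)) = cos(π/180) = 0.9998477.
1 − cos²(π/180) = sin²(π/180) ⇒ √(1−ρ_J²) = sin(π/180) = 0.0174524.
[ω*] 2 ÷ (1 + 0.0174524) = 2 ÷ 1.0174524 = 1.9656939.
ρ_SOR = ω* − 1 ≈ 0.9656939.
10·ln10 = 23.0259; −ln(0.9656939) = 0.0349084; m = ⌈23.0259/0.0349084⌉ = ⌈659.609⌉ = 660.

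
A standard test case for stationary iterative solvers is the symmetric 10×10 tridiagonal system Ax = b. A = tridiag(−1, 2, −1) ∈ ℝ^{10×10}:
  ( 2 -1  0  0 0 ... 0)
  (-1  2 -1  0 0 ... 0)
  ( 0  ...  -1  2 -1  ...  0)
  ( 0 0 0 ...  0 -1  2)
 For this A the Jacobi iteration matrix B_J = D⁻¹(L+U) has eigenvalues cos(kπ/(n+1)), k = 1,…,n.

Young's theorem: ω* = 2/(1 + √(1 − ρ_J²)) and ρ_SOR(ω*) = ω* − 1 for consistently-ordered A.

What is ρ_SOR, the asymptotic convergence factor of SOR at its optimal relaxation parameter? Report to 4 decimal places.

With n=10, ρ(Jacobi) = cos(π/11) = 0.9595.
√(1−ρ_J²) = |sin(π/11)| = 0.28173
ω* = 2/(1 + 0.28173) = 2/1.28173 = 1.5604.
[ρ_SOR] ω* − 1 = 0.5604.

ρ_SOR = 0.5604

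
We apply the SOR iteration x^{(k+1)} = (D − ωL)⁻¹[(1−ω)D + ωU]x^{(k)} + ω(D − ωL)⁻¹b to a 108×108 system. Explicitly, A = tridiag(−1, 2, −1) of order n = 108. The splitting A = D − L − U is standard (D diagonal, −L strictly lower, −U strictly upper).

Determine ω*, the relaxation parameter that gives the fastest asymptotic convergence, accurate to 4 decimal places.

spectrum of D⁻¹(L+U) = {cos(kπ/109) : 1≤k≤108}; ρ_J = cos(π/109) = 0.9996.
√(1 − cos²(π/109)) = sin(π/109) ≈ 0.02882.
Young: ω* = 2/(1+√(1−ρ_J²)) = 2/(1+0.02882) = 2/1.02882 = 1.9440.
ρ(B_{ω*}) = ω*−1 = 0.9440

ω* = 1.9440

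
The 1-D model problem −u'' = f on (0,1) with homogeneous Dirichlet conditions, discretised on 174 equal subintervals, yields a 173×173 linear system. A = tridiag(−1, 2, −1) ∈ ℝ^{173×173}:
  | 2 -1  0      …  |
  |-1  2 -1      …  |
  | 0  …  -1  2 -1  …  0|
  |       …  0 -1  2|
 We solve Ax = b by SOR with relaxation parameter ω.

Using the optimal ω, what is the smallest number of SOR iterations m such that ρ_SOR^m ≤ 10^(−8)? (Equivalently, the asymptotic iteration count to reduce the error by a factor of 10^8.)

n=173: λ(B_J) = 1 − λ(A)/2 = cos(kπ/174); k=1 gives ρ_J = 0.9998370.
√(1−ρ_J²) simplifies to sin(π/174) = 0.0180541.
Then 2/(1+√(1−ρ_J²)) = 2/(1+0.0180541); ω* = 2/1.0180541 = 1.9645321.
ρ(B_{ω*}) = ω*−1 = 0.9645321
(0.9645321)^m ≤ 10^{−8}  ⇒  m·ln(0.9645321) ≤ −8·ln10  ⇒  m ≥ 510.096  ⇒  m = 511

m = 511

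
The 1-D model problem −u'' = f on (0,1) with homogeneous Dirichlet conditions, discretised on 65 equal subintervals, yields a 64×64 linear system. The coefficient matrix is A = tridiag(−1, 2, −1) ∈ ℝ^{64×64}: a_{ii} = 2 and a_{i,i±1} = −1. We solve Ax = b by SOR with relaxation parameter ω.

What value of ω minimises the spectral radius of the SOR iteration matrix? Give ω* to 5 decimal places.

ω* = 1.90783

n=64: λ(B_J) = 1 − λ(A)/2 = cos(kπ/65); k=1 gives ρ_J = 0.99883.
√(1−ρ_J²) = |sin(π/65)| = 0.048313
ω* = 2/(1 + 0.048313) = 2/1.048313 = 1.90783.
At ω = 1.90783 every |λ(B_ω)| = ω−1, so ρ_SOR = 0.90783.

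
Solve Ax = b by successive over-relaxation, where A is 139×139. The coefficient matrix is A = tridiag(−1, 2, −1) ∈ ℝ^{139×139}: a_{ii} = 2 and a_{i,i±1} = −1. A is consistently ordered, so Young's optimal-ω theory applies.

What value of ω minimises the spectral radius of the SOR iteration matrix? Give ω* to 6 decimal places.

With n=139, ρ(Jacobi) = cos(π/140) = 0.999748.
√(1−ρ_J²) = |sin(π/140)| = 0.0224381
So ω* = 2/1.0224381 = 1.956109 (Young).
ρ_SOR = ω* − 1 ≈ 0.956109.

ω* = 1.956109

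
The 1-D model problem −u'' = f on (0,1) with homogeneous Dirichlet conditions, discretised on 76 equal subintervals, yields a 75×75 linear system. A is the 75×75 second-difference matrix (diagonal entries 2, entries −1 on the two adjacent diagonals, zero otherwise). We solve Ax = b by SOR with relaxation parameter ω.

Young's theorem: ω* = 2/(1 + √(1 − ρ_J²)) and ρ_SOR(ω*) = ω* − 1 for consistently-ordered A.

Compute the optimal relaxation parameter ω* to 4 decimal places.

ρ_J = max_k |cos(kπ/76)| = cos(π/76) = 0.9991
√(1−ρ_J²) = |sin(π/76)| = 0.04132
So ω* = 2/1.04132 = 1.9206 (Young).
[ρ_SOR] ω* − 1 = 0.9206.

ω* = 1.9206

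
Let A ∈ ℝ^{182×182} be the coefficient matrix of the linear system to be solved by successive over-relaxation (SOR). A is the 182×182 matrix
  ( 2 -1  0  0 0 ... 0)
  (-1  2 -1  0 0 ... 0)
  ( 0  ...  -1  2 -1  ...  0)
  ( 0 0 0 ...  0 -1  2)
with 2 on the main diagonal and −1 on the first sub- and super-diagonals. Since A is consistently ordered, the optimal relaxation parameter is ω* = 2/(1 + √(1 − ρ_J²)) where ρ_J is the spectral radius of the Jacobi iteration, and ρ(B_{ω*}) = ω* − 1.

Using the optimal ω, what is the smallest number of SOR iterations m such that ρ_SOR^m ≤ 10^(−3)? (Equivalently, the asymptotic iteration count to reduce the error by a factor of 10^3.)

m = 202

spectrum of D⁻¹(L+U) = {cos(kπ/183) : 1≤k≤182}; ρ_J = cos(π/183) = 0.9998526.
root = sin(π/183) = 0.0171663  (since 1−cos² = sin²).
So ω* = 2/1.0171663 = 1.9662468 (Young).
Hence ρ(B_{ω*}) = 1.9662468 − 1 = 0.9662468.
(0.9662468)^m ≤ 10^{−3}  ⇒  m·ln(0.9662468) ≤ −3·ln10  ⇒  m ≥ 201.181  ⇒  m = 202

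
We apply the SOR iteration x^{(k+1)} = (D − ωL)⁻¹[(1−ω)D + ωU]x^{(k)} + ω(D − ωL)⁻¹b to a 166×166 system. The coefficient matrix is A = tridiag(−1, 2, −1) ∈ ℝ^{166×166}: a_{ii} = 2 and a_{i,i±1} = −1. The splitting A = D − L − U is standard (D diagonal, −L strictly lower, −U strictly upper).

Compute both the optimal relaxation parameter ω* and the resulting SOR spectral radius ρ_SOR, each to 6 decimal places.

n=166: λ(B_J) = 1 − λ(A)/2 = cos(kπ/167); k=1 gives ρ_J = 0.999823.
√(1−ρ_J²) simplifies to sin(π/167) = 0.0188108.
ω* = 2 / (1 + 0.0188108) = 2 / 1.0188108 ≈ 1.963073.
At ω = 1.963073 every |λ(B_ω)| = ω−1, so ρ_SOR = 0.963073.

ω* = 1.963073, ρ_SOR = 0.963073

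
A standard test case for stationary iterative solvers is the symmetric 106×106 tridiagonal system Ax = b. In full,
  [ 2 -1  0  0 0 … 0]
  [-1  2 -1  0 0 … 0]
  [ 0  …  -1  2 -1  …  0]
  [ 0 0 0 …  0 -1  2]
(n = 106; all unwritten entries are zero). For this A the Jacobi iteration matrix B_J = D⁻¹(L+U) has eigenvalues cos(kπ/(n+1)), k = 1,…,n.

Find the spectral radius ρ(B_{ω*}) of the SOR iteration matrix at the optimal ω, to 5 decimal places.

ρ_SOR = 0.94296

spectrum of D⁻¹(L+U) = {cos(kπ/107) : 1≤k≤106}; ρ_J = cos(π/107) = 0.99957.
√(1−ρ_J²) simplifies to sin(π/107) = 0.029356.
ω* = 2/(1 + 0.029356) = 2/1.029356 = 1.94296.
[ρ_SOR] ω* − 1 = 0.94296.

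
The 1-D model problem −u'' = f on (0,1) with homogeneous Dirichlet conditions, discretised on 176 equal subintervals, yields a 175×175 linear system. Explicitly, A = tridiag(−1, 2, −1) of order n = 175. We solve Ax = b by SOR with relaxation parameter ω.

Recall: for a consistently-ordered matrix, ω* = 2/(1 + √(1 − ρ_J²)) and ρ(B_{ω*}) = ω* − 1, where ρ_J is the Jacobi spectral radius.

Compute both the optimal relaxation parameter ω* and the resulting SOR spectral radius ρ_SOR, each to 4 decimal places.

ω* = 1.9649, ρ_SOR = 0.9649

ρ_J = max_k |cos(kπ/176)| = cos(π/176) = 0.9998
√(1−ρ_J²) simplifies to sin(π/176) = 0.01785.
ω* = 2/(1 + 0.01785) = 2/1.01785 = 1.9649.
[ρ_SOR] ω* − 1 = 0.9649.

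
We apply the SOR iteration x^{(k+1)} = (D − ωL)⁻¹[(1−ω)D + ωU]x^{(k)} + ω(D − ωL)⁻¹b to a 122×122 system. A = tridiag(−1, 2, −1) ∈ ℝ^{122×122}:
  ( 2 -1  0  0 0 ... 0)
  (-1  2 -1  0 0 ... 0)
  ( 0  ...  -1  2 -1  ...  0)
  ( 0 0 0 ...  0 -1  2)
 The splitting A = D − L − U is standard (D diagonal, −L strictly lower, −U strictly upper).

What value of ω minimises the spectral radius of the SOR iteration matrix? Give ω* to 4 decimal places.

ω* = 1.9502

With n=122, ρ(Jacobi) = cos(π/123) = 0.9997.
√(1−ρ_J²) simplifies to sin(π/123) = 0.02554.
ω* = 2 / (1 + 0.02554) = 2 / 1.02554 ≈ 1.9502.
At ω = 1.9502 every |λ(B_ω)| = ω−1, so ρ_SOR = 0.9502.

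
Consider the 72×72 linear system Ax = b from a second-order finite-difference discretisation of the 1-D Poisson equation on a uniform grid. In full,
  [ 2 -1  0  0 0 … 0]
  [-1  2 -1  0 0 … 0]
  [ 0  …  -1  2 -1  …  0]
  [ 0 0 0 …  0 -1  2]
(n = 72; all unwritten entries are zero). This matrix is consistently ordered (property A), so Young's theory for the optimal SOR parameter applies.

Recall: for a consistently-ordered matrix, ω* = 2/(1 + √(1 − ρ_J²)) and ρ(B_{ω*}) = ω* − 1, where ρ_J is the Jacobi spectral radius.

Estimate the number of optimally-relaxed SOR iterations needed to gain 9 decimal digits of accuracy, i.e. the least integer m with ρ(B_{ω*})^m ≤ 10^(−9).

m = 241

[ρ_J] n=72: ρ(B_J) = cos(π/(n+1)) = cos(π/73) = 0.9990741.
√(1−ρ_J²) = |sin(π/73)| = 0.0430222
[ω*] 2 ÷ (1 + 0.0430222) = 2 ÷ 1.0430222 = 1.9175047.
and ρ(B_{ω*}) = 1.9175047 − 1 = 0.9175047.
m ≥ 9·ln10 / (−ln 0.9175047) = 240.695; smallest integer m = 241.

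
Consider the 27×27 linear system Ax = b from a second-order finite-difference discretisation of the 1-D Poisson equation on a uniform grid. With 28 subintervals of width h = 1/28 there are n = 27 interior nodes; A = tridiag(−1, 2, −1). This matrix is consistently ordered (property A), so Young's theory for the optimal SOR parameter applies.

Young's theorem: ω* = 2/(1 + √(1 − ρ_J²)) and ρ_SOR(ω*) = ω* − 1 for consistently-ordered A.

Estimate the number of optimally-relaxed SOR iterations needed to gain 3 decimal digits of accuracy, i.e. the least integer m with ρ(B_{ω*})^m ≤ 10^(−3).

[ρ_J] n=27: ρ(B_J) = cos(π/(n+1)) = cos(π/28) = 0.9937122.
√(1 − cos²(π/28)) = sin(π/28) ≈ 0.1119645.
ω* = 2/(1 + 0.1119645) = 2/1.1119645 = 1.7986186.
[ρ_SOR] ω* − 1 = 0.7986186.
m ≥ 3·ln10 / (−ln 0.7986186) = 30.719; smallest integer m = 31.

m = 31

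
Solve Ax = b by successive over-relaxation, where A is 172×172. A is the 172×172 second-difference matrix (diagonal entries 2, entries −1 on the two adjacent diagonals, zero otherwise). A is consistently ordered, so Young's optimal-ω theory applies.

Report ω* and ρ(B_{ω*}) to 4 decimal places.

½·tridiag(1,0,1) at n=172: λ_k = cos(kπ/173); max |λ| at k=1 ⇒ ρ_J = cos(π/173) ≈ 0.9998.
√(1 − cos²(π/173)) = sin(π/173) ≈ 0.01816.
So ω* = 2/1.01816 = 1.9643 (Young).
ρ_SOR = ω* − 1 = 1.9643 − 1 = 0.9643.

ω* = 1.9643, ρ_SOR = 0.9643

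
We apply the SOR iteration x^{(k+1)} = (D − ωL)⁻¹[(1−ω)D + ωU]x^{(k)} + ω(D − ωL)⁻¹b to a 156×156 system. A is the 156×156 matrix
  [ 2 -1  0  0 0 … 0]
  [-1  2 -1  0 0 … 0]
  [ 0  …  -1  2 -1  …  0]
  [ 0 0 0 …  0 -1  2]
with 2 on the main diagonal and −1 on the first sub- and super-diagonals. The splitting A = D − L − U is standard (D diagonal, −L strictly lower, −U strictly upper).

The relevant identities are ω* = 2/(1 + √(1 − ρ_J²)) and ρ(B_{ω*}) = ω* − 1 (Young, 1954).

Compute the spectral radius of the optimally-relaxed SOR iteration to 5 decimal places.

n=156: λ(B_J) = 1 − λ(A)/2 = cos(kπ/157); k=1 gives ρ_J = 0.99980.
√(1−ρ_J²) = |sin(π/157)| = 0.020009
Young: ω* = 2/(1+√(1−ρ_J²)) = 2/(1+0.020009) = 2/1.020009 = 1.96077.
ρ_SOR = ω* − 1 = 1.96077 − 1 = 0.96077.

ρ_SOR = 0.96077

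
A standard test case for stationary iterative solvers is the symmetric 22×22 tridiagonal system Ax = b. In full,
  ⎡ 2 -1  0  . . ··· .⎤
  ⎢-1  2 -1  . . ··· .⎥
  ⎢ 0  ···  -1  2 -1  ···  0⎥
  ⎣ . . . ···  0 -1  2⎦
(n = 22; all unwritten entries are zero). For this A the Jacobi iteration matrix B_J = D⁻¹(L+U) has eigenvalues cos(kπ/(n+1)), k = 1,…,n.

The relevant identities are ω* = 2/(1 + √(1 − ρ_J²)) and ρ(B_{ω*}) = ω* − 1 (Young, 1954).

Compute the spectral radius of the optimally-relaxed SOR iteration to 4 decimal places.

ρ_SOR = 0.7603

n=22: λ(B_J) = 1 − λ(A)/2 = cos(kπ/23); k=1 gives ρ_J = 0.9907.
root = sin(π/23) = 0.13617  (since 1−cos² = sin²).
So ω* = 2/1.13617 = 1.7603 (Young).
ρ_SOR = ω* − 1 = 1.7603 − 1 = 0.7603.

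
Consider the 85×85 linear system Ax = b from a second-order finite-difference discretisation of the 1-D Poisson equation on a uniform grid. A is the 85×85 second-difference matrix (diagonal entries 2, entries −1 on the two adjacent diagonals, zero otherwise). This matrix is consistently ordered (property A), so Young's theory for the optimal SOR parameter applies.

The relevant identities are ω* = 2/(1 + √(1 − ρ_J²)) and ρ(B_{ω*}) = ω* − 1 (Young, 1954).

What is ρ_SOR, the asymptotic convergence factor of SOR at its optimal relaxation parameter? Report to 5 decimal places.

B_J for the 85×85 system has eigenvalues cos(kπ/86); ρ_J = cos(π/86) = 0.99933.
√(1−ρ_J²) simplifies to sin(π/86) = 0.036522.
ω* = 2 / (1 + 0.036522) = 2 / 1.036522 ≈ 1.92953.
At ω = 1.92953 every |λ(B_ω)| = ω−1, so ρ_SOR = 0.92953.

ρ_SOR = 0.92953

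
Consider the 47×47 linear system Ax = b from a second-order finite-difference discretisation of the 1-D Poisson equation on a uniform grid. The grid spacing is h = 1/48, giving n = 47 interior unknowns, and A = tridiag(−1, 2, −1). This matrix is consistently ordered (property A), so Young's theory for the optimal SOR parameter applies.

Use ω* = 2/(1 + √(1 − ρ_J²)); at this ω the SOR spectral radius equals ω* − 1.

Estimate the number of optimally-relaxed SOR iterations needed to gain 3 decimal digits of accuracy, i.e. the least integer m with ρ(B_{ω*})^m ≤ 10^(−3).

ρ_J = max_k |cos(kπ/48)| = cos(π/48) = 0.9978589
√(1 − cos²(π/48)) = sin(π/48) ≈ 0.0654031.
ω* = 2/(1 + 0.0654031) = 2/1.0654031 = 1.8772237.
At ω = 1.8772237 every |λ(B_ω)| = ω−1, so ρ_SOR = 0.8772237.
ρ_SOR^m ≤ 10^(−3) ⇔ m ≥ 3·ln10/(−ln 0.8772237) = 6.90776/0.130993 = 52.734; m = ⌈52.734⌉ = 53.

m = 53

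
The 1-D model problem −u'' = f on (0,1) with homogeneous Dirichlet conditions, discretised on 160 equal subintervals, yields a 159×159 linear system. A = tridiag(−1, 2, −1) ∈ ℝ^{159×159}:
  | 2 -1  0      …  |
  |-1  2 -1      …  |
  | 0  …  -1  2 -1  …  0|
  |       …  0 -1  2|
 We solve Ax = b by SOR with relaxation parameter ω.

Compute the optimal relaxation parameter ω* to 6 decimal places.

ω* = 1.961489

ρ_J = max_k |cos(kπ/160)| = cos(π/160) = 0.999807
√(1−ρ_J²) simplifies to sin(π/160) = 0.0196337.
ω* = 2 / (1 + 0.0196337) = 2 / 1.0196337 ≈ 1.961489.
and ρ(B_{ω*}) = 1.961489 − 1 = 0.961489.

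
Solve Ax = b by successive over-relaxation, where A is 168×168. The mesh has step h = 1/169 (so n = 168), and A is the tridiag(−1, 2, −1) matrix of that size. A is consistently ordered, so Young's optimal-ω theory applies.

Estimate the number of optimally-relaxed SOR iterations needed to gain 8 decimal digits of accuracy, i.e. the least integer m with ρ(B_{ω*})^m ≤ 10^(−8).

B_J for the 168×168 system has eigenvalues cos(kπ/169); ρ_J = cos(π/169) = 0.9998272.
√(1−ρ_J²) = |sin(π/169)| = 0.0185882
ω* = 2/(1 + 0.0185882) = 2/1.0185882 = 1.9635020.
and ρ(B_{ω*}) = 1.9635020 − 1 = 0.9635020.
ρ_SOR^m ≤ 10^(−8) ⇔ m ≥ 8·ln10/(−ln 0.9635020) = 18.4207/0.0371807 = 495.437; m = ⌈495.437⌉ = 496.

m = 496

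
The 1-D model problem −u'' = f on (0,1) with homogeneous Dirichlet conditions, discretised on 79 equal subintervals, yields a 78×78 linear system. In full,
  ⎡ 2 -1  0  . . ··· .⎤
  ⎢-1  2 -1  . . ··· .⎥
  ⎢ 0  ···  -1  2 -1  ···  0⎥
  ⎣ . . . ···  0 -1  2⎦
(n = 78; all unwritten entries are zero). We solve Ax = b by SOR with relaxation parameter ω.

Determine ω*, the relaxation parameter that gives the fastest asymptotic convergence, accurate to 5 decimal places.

With n=78, ρ(Jacobi) = cos(π/79) = 0.99921.
√(1−ρ_J²) = |sin(π/79)| = 0.039757
ω* = 2/(1 + 0.039757) = 2/1.039757 = 1.92353.
ρ(B_{ω*}) = ω*−1 = 0.92353

ω* = 1.92353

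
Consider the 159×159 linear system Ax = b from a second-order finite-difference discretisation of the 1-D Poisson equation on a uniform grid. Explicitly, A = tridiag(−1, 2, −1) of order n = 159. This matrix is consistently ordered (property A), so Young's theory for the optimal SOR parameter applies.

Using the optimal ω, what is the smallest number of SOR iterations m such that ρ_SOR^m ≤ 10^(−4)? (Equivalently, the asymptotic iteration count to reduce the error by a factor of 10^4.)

[ρ_J] n=159: ρ(B_J) = cos(π/(n+1)) = cos(π/160) = 0.9998072.
1 − cos²(π/160) = sin²(π/160) ⇒ √(1−ρ_J²) = sin(π/160) = 0.0196337.
ω* = 2 / (1 + 0.0196337) = 2 / 1.0196337 ≈ 1.9614887.
and ρ(B_{ω*}) = 1.9614887 − 1 = 0.9614887.
(0.9614887)^m ≤ 10^{−4}  ⇒  m·ln(0.9614887) ≤ −4·ln10  ⇒  m ≥ 234.524  ⇒  m = 235

m = 235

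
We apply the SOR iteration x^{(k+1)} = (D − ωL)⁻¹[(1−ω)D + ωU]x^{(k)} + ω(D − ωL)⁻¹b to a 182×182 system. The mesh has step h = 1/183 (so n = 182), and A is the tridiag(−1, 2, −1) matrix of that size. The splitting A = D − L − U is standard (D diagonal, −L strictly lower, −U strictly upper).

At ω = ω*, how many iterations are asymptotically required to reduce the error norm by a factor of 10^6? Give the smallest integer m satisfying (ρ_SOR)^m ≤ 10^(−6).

m = 403

[ρ_J] n=182: ρ(B_J) = cos(π/(n+1)) = cos(π/183) = 0.9998526.
1 − cos²(π/183) = sin²(π/183) ⇒ √(1−ρ_J²) = sin(π/183) = 0.0171663.
ω* = 2/(1 + 0.0171663) = 2/1.0171663 = 1.9662468.
ρ_SOR = ω* − 1 = 1.9662468 − 1 = 0.9662468.
(0.9662468)^m ≤ 10^{−6}  ⇒  m·ln(0.9662468) ≤ −6·ln10  ⇒  m ≥ 402.362  ⇒  m = 403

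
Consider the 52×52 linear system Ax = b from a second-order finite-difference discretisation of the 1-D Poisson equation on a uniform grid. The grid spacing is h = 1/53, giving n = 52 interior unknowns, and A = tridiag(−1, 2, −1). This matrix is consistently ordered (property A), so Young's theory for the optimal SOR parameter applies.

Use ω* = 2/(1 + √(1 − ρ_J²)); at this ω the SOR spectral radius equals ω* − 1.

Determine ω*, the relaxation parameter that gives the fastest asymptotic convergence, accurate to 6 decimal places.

ω* = 1.888145

With n=52, ρ(Jacobi) = cos(π/53) = 0.998244.
1 − cos²(π/53) = sin²(π/53) ⇒ √(1−ρ_J²) = sin(π/53) = 0.0592406.
So ω* = 2/1.0592406 = 1.888145 (Young).
ρ_SOR = ω* − 1 ≈ 0.888145.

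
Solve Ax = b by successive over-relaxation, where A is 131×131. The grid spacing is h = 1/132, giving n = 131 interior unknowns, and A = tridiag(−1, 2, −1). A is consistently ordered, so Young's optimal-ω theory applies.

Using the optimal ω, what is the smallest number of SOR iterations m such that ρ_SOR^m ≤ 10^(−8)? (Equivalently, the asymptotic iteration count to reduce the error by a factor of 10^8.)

m = 387

n=131: λ(B_J) = 1 − λ(A)/2 = cos(kπ/132); k=1 gives ρ_J = 0.9997168.
√(1 − cos²(π/132)) = sin(π/132) ≈ 0.0237977.
ω* = 2/(1+0.0237977) = 1.9535109
ρ(B_{ω*}) = ω*−1 = 0.9535109
8·ln10 = 18.4207; −ln(0.9535109) = 0.0476044; m = ⌈18.4207/0.0476044⌉ = ⌈386.954⌉ = 387.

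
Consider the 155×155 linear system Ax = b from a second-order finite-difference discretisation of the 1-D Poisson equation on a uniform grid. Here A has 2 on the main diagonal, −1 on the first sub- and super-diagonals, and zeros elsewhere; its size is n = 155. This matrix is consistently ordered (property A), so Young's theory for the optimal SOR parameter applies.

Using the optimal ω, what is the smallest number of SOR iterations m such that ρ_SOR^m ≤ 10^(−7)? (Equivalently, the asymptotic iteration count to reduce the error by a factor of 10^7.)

ρ_J = max_k |cos(kπ/156)| = cos(π/156) = 0.9997972
√(1−ρ_J²) = |sin(π/156)| = 0.0201371
Then 2/(1+√(1−ρ_J²)) = 2/(1+0.0201371); ω* = 2/1.0201371 = 1.9605208.
ρ(B_{ω*}) = ω*−1 = 0.9605208
Need (0.9605208)^m ≤ 10^(−7): m ≥ 7·ln10/|ln 0.9605208| = 16.1181/0.0402796 = 400.155 ⇒ m = 401.

m = 401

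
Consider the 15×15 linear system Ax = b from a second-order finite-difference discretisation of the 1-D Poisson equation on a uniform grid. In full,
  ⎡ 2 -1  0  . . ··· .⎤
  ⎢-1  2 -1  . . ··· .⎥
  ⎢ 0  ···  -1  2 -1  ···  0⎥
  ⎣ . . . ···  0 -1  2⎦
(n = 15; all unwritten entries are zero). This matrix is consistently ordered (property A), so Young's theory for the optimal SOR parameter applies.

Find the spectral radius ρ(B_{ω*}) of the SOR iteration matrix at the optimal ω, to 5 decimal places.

ρ_SOR = 0.67351

B_J for the 15×15 system has eigenvalues cos(kπ/16); ρ_J = cos(π/16) = 0.98079.
1 − cos²(π/16) = sin²(π/16) ⇒ √(1−ρ_J²) = sin(π/16) = 0.195090.
So ω* = 2/1.195090 = 1.67351 (Young).
and ρ(B_{ω*}) = 1.67351 − 1 = 0.67351.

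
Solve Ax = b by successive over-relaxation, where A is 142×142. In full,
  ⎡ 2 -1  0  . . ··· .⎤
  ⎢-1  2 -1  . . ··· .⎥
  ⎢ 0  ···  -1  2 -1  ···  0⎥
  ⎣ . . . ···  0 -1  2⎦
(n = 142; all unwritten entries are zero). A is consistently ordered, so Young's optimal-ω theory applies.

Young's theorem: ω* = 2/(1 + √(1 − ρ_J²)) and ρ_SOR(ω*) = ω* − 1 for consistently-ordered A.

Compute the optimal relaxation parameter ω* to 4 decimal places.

n=142: λ(B_J) = 1 − λ(A)/2 = cos(kπ/143); k=1 gives ρ_J = 0.9998.
1 − cos²(π/143) = sin²(π/143) ⇒ √(1−ρ_J²) = sin(π/143) = 0.02197.
ω* = 2/(1+0.02197) = 1.9570
At ω = 1.9570 every |λ(B_ω)| = ω−1, so ρ_SOR = 0.9570.

ω* = 1.9570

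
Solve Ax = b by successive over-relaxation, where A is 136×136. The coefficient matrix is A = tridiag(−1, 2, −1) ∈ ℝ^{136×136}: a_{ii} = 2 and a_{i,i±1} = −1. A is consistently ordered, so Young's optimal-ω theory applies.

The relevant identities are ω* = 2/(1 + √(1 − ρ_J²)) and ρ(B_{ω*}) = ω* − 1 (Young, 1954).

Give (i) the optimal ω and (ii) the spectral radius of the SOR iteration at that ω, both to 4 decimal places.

ω* = 1.9552, ρ_SOR = 0.9552

n=136: λ(B_J) = 1 − λ(A)/2 = cos(kπ/137); k=1 gives ρ_J = 0.9997.
√(1 − cos²(π/137)) = sin(π/137) ≈ 0.02293.
ω* = 2/(1 + 0.02293) = 2/1.02293 = 1.9552.
ρ_SOR = ω* − 1 = 1.9552 − 1 = 0.9552.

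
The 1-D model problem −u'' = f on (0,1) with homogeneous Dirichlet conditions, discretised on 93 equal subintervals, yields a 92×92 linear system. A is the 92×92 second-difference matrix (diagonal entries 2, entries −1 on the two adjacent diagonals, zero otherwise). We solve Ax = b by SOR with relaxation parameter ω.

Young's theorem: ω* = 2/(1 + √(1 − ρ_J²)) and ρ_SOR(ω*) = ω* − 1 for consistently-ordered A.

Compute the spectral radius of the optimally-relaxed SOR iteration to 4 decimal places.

ρ_SOR = 0.9347

[ρ_J] n=92: ρ(B_J) = cos(π/(n+1)) = cos(π/93) = 0.9994.
√(1−ρ_J²) = |sin(π/93)| = 0.03377
ω* = 2 / (1 + 0.03377) = 2 / 1.03377 ≈ 1.9347.
At ω = 1.9347 every |λ(B_ω)| = ω−1, so ρ_SOR = 0.9347.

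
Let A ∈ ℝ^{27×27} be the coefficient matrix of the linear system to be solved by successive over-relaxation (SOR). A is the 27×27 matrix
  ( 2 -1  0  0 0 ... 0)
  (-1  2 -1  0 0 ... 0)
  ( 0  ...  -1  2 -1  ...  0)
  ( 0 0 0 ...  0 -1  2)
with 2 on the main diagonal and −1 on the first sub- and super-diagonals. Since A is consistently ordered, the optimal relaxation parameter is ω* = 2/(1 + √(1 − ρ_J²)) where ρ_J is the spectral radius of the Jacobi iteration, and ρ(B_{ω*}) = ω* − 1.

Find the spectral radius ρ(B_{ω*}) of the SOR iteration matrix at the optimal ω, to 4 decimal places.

With n=27, ρ(Jacobi) = cos(π/28) = 0.9937.
1 − cos²(π/28) = sin²(π/28) ⇒ √(1−ρ_J²) = sin(π/28) = 0.11196.
[ω*] 2 ÷ (1 + 0.11196) = 2 ÷ 1.11196 = 1.7986.
ρ_SOR = ω* − 1 ≈ 0.7986.

ρ_SOR = 0.7986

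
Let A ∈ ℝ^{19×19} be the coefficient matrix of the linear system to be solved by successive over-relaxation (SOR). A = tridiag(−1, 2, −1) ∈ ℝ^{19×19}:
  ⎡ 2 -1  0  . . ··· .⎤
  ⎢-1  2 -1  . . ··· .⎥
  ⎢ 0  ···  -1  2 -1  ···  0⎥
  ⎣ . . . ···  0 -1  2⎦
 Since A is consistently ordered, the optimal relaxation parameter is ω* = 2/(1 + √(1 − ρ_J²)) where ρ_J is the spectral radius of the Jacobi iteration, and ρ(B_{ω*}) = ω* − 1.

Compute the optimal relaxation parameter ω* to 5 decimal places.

½·tridiag(1,0,1) at n=19: λ_k = cos(kπ/20); max |λ| at k=1 ⇒ ρ_J = cos(π/20) ≈ 0.98769.
√(1 − cos²(π/20)) = sin(π/20) ≈ 0.156434.
So ω* = 2/1.156434 = 1.72945 (Young).
ρ_SOR = ω* − 1 = 1.72945 − 1 = 0.72945.

ω* = 1.72945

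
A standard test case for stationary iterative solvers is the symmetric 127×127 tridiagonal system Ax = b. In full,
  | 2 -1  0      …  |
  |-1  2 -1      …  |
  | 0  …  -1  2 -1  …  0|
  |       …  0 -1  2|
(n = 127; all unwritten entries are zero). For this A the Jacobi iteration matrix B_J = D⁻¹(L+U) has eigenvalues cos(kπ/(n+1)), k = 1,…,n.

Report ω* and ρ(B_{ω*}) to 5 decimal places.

spectrum of D⁻¹(L+U) = {cos(kπ/128) : 1≤k≤127}; ρ_J = cos(π/128) = 0.99970.
root = sin(π/128) = 0.024541  (since 1−cos² = sin²).
Young: ω* = 2/(1+√(1−ρ_J²)) = 2/(1+0.024541) = 2/1.024541 = 1.95209.
Hence ρ(B_{ω*}) = 1.95209 − 1 = 0.95209.

ω* = 1.95209, ρ_SOR = 0.95209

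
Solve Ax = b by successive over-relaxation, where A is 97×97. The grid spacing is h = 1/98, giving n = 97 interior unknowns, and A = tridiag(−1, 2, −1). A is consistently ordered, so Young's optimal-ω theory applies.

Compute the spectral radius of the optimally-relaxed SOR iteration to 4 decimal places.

½·tridiag(1,0,1) at n=97: λ_k = cos(kπ/98); max |λ| at k=1 ⇒ ρ_J = cos(π/98) ≈ 0.9995.
√(1−ρ_J²) simplifies to sin(π/98) = 0.03205.
Then 2/(1+√(1−ρ_J²)) = 2/(1+0.03205); ω* = 2/1.03205 = 1.9379.
and ρ(B_{ω*}) = 1.9379 − 1 = 0.9379.

ρ_SOR = 0.9379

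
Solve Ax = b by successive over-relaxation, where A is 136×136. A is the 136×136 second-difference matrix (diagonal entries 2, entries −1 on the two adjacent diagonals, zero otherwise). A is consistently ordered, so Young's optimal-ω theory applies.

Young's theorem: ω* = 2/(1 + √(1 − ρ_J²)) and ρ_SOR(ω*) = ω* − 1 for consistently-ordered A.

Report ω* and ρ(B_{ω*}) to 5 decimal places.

ω* = 1.95517, ρ_SOR = 0.95517

With n=136, ρ(Jacobi) = cos(π/137) = 0.99974.
1 − cos²(π/137) = sin²(π/137) ⇒ √(1−ρ_J²) = sin(π/137) = 0.022929.
Young: ω* = 2/(1+√(1−ρ_J²)) = 2/(1+0.022929) = 2/1.022929 = 1.95517.
ρ_SOR = ω* − 1 = 1.95517 − 1 = 0.95517.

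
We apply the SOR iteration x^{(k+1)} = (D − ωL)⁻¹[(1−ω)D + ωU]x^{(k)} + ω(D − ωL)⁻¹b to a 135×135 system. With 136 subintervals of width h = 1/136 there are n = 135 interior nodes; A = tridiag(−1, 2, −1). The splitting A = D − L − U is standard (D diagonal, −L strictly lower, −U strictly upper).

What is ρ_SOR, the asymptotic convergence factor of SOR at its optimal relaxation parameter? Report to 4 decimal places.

n=135: λ(B_J) = 1 − λ(A)/2 = cos(kπ/136); k=1 gives ρ_J = 0.9997.
1 − cos²(π/136) = sin²(π/136) ⇒ √(1−ρ_J²) = sin(π/136) = 0.02310.
ω* = 2 / (1 + 0.02310) = 2 / 1.02310 ≈ 1.9548.
ρ(B_{ω*}) = ω*−1 = 0.9548

ρ_SOR = 0.9548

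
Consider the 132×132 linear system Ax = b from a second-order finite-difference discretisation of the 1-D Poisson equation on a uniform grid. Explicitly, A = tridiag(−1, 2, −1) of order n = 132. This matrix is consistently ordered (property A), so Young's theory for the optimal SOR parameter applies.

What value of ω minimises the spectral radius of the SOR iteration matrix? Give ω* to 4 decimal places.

ω* = 1.9539

n=132: λ(B_J) = 1 − λ(A)/2 = cos(kπ/133); k=1 gives ρ_J = 0.9997.
√(1−ρ_J²) simplifies to sin(π/133) = 0.02362.
Young: ω* = 2/(1+√(1−ρ_J²)) = 2/(1+0.02362) = 2/1.02362 = 1.9539.
ρ(B_{ω*}) = ω*−1 = 0.9539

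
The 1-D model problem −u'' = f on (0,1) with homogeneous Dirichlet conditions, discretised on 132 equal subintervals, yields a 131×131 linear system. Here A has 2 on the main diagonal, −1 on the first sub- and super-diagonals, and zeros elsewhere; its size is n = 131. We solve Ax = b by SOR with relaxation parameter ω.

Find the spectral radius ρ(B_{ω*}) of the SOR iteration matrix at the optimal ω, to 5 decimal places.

ρ_SOR = 0.95351

n=131: λ(B_J) = 1 − λ(A)/2 = cos(kπ/132); k=1 gives ρ_J = 0.99972.
root = sin(π/132) = 0.023798  (since 1−cos² = sin²).
ω* = 2/(1 + 0.023798) = 2/1.023798 = 1.95351.
ρ_SOR = ω* − 1 = 1.95351 − 1 = 0.95351.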